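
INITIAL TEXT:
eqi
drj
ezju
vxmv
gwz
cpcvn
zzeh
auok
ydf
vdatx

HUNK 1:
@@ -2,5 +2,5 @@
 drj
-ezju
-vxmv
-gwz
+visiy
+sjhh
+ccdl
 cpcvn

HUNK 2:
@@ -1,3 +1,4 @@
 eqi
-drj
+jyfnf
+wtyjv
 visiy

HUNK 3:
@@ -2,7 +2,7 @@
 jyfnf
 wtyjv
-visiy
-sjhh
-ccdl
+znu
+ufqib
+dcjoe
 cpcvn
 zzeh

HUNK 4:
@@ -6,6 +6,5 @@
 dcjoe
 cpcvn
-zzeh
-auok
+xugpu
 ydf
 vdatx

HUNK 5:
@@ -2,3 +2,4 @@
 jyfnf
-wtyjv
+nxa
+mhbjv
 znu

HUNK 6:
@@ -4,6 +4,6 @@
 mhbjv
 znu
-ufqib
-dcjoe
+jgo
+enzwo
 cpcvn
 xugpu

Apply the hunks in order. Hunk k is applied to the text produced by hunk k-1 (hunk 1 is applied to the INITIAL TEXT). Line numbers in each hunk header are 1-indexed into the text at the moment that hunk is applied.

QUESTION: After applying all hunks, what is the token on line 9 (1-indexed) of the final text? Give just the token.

Answer: xugpu

Derivation:
Hunk 1: at line 2 remove [ezju,vxmv,gwz] add [visiy,sjhh,ccdl] -> 10 lines: eqi drj visiy sjhh ccdl cpcvn zzeh auok ydf vdatx
Hunk 2: at line 1 remove [drj] add [jyfnf,wtyjv] -> 11 lines: eqi jyfnf wtyjv visiy sjhh ccdl cpcvn zzeh auok ydf vdatx
Hunk 3: at line 2 remove [visiy,sjhh,ccdl] add [znu,ufqib,dcjoe] -> 11 lines: eqi jyfnf wtyjv znu ufqib dcjoe cpcvn zzeh auok ydf vdatx
Hunk 4: at line 6 remove [zzeh,auok] add [xugpu] -> 10 lines: eqi jyfnf wtyjv znu ufqib dcjoe cpcvn xugpu ydf vdatx
Hunk 5: at line 2 remove [wtyjv] add [nxa,mhbjv] -> 11 lines: eqi jyfnf nxa mhbjv znu ufqib dcjoe cpcvn xugpu ydf vdatx
Hunk 6: at line 4 remove [ufqib,dcjoe] add [jgo,enzwo] -> 11 lines: eqi jyfnf nxa mhbjv znu jgo enzwo cpcvn xugpu ydf vdatx
Final line 9: xugpu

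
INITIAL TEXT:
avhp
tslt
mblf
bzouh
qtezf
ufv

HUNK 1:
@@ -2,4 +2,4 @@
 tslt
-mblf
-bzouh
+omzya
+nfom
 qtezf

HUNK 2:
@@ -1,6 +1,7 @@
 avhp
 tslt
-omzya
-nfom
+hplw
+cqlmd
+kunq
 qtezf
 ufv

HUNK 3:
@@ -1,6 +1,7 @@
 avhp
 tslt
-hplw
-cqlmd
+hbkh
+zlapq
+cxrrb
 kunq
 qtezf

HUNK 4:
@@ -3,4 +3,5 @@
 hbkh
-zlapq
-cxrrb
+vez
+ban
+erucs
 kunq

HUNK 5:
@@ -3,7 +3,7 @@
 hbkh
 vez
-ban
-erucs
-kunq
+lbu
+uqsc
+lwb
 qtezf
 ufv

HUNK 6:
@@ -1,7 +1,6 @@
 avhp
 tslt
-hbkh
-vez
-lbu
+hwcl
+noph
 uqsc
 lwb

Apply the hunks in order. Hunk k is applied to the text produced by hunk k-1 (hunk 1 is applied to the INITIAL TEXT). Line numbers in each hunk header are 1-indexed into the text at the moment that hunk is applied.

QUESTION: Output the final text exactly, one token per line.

Answer: avhp
tslt
hwcl
noph
uqsc
lwb
qtezf
ufv

Derivation:
Hunk 1: at line 2 remove [mblf,bzouh] add [omzya,nfom] -> 6 lines: avhp tslt omzya nfom qtezf ufv
Hunk 2: at line 1 remove [omzya,nfom] add [hplw,cqlmd,kunq] -> 7 lines: avhp tslt hplw cqlmd kunq qtezf ufv
Hunk 3: at line 1 remove [hplw,cqlmd] add [hbkh,zlapq,cxrrb] -> 8 lines: avhp tslt hbkh zlapq cxrrb kunq qtezf ufv
Hunk 4: at line 3 remove [zlapq,cxrrb] add [vez,ban,erucs] -> 9 lines: avhp tslt hbkh vez ban erucs kunq qtezf ufv
Hunk 5: at line 3 remove [ban,erucs,kunq] add [lbu,uqsc,lwb] -> 9 lines: avhp tslt hbkh vez lbu uqsc lwb qtezf ufv
Hunk 6: at line 1 remove [hbkh,vez,lbu] add [hwcl,noph] -> 8 lines: avhp tslt hwcl noph uqsc lwb qtezf ufv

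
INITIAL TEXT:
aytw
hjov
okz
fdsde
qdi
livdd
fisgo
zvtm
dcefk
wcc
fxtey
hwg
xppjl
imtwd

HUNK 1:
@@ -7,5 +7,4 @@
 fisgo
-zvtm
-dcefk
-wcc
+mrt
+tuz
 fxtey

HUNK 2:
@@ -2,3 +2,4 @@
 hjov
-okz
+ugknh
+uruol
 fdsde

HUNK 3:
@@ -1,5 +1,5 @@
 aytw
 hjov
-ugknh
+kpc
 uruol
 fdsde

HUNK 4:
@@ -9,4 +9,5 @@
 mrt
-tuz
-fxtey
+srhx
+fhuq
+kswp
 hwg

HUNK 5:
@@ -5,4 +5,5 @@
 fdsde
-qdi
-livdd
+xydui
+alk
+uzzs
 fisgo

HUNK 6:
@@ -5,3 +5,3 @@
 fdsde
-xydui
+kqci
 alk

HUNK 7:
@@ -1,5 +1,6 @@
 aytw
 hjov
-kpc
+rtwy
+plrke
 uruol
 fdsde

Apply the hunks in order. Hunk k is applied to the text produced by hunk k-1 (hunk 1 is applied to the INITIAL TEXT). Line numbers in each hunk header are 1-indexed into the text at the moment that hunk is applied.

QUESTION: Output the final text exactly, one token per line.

Hunk 1: at line 7 remove [zvtm,dcefk,wcc] add [mrt,tuz] -> 13 lines: aytw hjov okz fdsde qdi livdd fisgo mrt tuz fxtey hwg xppjl imtwd
Hunk 2: at line 2 remove [okz] add [ugknh,uruol] -> 14 lines: aytw hjov ugknh uruol fdsde qdi livdd fisgo mrt tuz fxtey hwg xppjl imtwd
Hunk 3: at line 1 remove [ugknh] add [kpc] -> 14 lines: aytw hjov kpc uruol fdsde qdi livdd fisgo mrt tuz fxtey hwg xppjl imtwd
Hunk 4: at line 9 remove [tuz,fxtey] add [srhx,fhuq,kswp] -> 15 lines: aytw hjov kpc uruol fdsde qdi livdd fisgo mrt srhx fhuq kswp hwg xppjl imtwd
Hunk 5: at line 5 remove [qdi,livdd] add [xydui,alk,uzzs] -> 16 lines: aytw hjov kpc uruol fdsde xydui alk uzzs fisgo mrt srhx fhuq kswp hwg xppjl imtwd
Hunk 6: at line 5 remove [xydui] add [kqci] -> 16 lines: aytw hjov kpc uruol fdsde kqci alk uzzs fisgo mrt srhx fhuq kswp hwg xppjl imtwd
Hunk 7: at line 1 remove [kpc] add [rtwy,plrke] -> 17 lines: aytw hjov rtwy plrke uruol fdsde kqci alk uzzs fisgo mrt srhx fhuq kswp hwg xppjl imtwd

Answer: aytw
hjov
rtwy
plrke
uruol
fdsde
kqci
alk
uzzs
fisgo
mrt
srhx
fhuq
kswp
hwg
xppjl
imtwd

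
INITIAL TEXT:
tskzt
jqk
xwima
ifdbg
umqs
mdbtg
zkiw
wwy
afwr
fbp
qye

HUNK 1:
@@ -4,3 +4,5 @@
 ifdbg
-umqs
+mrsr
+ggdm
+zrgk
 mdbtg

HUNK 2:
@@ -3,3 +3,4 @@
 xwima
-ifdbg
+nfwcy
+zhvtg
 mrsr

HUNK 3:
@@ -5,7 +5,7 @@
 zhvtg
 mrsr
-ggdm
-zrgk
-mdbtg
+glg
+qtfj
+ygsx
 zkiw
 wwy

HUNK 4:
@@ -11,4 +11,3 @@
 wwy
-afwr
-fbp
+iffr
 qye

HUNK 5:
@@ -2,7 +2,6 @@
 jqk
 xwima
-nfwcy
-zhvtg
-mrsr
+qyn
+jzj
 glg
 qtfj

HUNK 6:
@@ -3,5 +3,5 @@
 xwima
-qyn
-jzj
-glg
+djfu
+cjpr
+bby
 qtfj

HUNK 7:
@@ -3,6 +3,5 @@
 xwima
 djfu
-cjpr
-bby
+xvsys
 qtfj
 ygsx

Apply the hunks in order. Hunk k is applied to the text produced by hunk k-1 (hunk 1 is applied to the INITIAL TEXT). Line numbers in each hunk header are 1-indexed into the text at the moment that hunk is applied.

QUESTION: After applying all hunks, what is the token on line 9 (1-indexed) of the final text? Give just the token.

Answer: wwy

Derivation:
Hunk 1: at line 4 remove [umqs] add [mrsr,ggdm,zrgk] -> 13 lines: tskzt jqk xwima ifdbg mrsr ggdm zrgk mdbtg zkiw wwy afwr fbp qye
Hunk 2: at line 3 remove [ifdbg] add [nfwcy,zhvtg] -> 14 lines: tskzt jqk xwima nfwcy zhvtg mrsr ggdm zrgk mdbtg zkiw wwy afwr fbp qye
Hunk 3: at line 5 remove [ggdm,zrgk,mdbtg] add [glg,qtfj,ygsx] -> 14 lines: tskzt jqk xwima nfwcy zhvtg mrsr glg qtfj ygsx zkiw wwy afwr fbp qye
Hunk 4: at line 11 remove [afwr,fbp] add [iffr] -> 13 lines: tskzt jqk xwima nfwcy zhvtg mrsr glg qtfj ygsx zkiw wwy iffr qye
Hunk 5: at line 2 remove [nfwcy,zhvtg,mrsr] add [qyn,jzj] -> 12 lines: tskzt jqk xwima qyn jzj glg qtfj ygsx zkiw wwy iffr qye
Hunk 6: at line 3 remove [qyn,jzj,glg] add [djfu,cjpr,bby] -> 12 lines: tskzt jqk xwima djfu cjpr bby qtfj ygsx zkiw wwy iffr qye
Hunk 7: at line 3 remove [cjpr,bby] add [xvsys] -> 11 lines: tskzt jqk xwima djfu xvsys qtfj ygsx zkiw wwy iffr qye
Final line 9: wwy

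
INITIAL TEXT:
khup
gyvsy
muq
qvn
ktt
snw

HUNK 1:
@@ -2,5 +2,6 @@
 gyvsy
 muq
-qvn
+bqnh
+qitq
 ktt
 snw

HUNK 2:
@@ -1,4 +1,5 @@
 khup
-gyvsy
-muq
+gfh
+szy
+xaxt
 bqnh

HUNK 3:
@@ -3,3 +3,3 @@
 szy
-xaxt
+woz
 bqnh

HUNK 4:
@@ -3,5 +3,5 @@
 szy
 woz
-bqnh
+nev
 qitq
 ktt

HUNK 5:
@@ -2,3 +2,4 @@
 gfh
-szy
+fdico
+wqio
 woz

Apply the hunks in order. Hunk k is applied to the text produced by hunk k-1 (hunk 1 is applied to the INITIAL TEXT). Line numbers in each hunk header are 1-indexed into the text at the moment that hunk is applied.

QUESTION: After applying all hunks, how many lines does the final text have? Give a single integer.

Hunk 1: at line 2 remove [qvn] add [bqnh,qitq] -> 7 lines: khup gyvsy muq bqnh qitq ktt snw
Hunk 2: at line 1 remove [gyvsy,muq] add [gfh,szy,xaxt] -> 8 lines: khup gfh szy xaxt bqnh qitq ktt snw
Hunk 3: at line 3 remove [xaxt] add [woz] -> 8 lines: khup gfh szy woz bqnh qitq ktt snw
Hunk 4: at line 3 remove [bqnh] add [nev] -> 8 lines: khup gfh szy woz nev qitq ktt snw
Hunk 5: at line 2 remove [szy] add [fdico,wqio] -> 9 lines: khup gfh fdico wqio woz nev qitq ktt snw
Final line count: 9

Answer: 9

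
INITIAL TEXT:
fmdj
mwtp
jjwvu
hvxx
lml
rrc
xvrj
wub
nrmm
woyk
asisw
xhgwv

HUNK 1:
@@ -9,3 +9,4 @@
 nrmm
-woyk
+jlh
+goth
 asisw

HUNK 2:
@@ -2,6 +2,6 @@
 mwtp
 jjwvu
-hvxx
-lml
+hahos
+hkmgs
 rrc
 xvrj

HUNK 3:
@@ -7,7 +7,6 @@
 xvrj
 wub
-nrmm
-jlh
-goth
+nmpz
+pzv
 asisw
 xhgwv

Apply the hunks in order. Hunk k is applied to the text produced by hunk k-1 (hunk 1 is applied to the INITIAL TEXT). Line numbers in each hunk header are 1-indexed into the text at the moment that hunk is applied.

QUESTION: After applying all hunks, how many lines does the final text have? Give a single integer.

Hunk 1: at line 9 remove [woyk] add [jlh,goth] -> 13 lines: fmdj mwtp jjwvu hvxx lml rrc xvrj wub nrmm jlh goth asisw xhgwv
Hunk 2: at line 2 remove [hvxx,lml] add [hahos,hkmgs] -> 13 lines: fmdj mwtp jjwvu hahos hkmgs rrc xvrj wub nrmm jlh goth asisw xhgwv
Hunk 3: at line 7 remove [nrmm,jlh,goth] add [nmpz,pzv] -> 12 lines: fmdj mwtp jjwvu hahos hkmgs rrc xvrj wub nmpz pzv asisw xhgwv
Final line count: 12

Answer: 12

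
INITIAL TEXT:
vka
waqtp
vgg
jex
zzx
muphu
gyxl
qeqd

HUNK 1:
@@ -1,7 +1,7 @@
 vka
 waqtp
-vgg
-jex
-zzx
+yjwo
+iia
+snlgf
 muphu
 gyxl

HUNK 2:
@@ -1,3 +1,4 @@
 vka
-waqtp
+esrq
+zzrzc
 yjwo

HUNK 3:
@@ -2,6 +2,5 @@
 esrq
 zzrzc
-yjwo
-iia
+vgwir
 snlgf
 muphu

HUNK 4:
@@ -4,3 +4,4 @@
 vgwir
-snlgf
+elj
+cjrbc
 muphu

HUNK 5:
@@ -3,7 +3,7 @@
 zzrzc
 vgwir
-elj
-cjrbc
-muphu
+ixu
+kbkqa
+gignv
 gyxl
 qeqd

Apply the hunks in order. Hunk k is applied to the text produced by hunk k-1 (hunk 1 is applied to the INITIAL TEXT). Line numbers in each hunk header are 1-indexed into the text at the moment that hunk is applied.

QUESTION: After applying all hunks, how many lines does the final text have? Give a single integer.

Hunk 1: at line 1 remove [vgg,jex,zzx] add [yjwo,iia,snlgf] -> 8 lines: vka waqtp yjwo iia snlgf muphu gyxl qeqd
Hunk 2: at line 1 remove [waqtp] add [esrq,zzrzc] -> 9 lines: vka esrq zzrzc yjwo iia snlgf muphu gyxl qeqd
Hunk 3: at line 2 remove [yjwo,iia] add [vgwir] -> 8 lines: vka esrq zzrzc vgwir snlgf muphu gyxl qeqd
Hunk 4: at line 4 remove [snlgf] add [elj,cjrbc] -> 9 lines: vka esrq zzrzc vgwir elj cjrbc muphu gyxl qeqd
Hunk 5: at line 3 remove [elj,cjrbc,muphu] add [ixu,kbkqa,gignv] -> 9 lines: vka esrq zzrzc vgwir ixu kbkqa gignv gyxl qeqd
Final line count: 9

Answer: 9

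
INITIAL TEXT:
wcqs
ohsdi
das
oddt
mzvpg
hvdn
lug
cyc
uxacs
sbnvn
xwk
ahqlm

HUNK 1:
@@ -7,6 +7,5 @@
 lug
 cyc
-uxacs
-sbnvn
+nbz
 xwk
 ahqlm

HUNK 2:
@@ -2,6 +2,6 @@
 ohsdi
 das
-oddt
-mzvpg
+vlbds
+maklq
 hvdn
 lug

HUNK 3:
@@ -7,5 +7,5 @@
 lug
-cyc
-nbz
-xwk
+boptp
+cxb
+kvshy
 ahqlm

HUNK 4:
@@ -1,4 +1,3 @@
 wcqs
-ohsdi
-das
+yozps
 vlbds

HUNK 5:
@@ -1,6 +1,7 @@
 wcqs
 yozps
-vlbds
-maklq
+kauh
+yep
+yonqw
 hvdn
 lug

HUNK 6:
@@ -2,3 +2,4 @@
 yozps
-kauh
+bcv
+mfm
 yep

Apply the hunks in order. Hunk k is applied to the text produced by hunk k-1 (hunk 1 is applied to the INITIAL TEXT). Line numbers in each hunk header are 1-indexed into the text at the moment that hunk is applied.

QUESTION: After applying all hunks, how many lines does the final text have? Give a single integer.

Answer: 12

Derivation:
Hunk 1: at line 7 remove [uxacs,sbnvn] add [nbz] -> 11 lines: wcqs ohsdi das oddt mzvpg hvdn lug cyc nbz xwk ahqlm
Hunk 2: at line 2 remove [oddt,mzvpg] add [vlbds,maklq] -> 11 lines: wcqs ohsdi das vlbds maklq hvdn lug cyc nbz xwk ahqlm
Hunk 3: at line 7 remove [cyc,nbz,xwk] add [boptp,cxb,kvshy] -> 11 lines: wcqs ohsdi das vlbds maklq hvdn lug boptp cxb kvshy ahqlm
Hunk 4: at line 1 remove [ohsdi,das] add [yozps] -> 10 lines: wcqs yozps vlbds maklq hvdn lug boptp cxb kvshy ahqlm
Hunk 5: at line 1 remove [vlbds,maklq] add [kauh,yep,yonqw] -> 11 lines: wcqs yozps kauh yep yonqw hvdn lug boptp cxb kvshy ahqlm
Hunk 6: at line 2 remove [kauh] add [bcv,mfm] -> 12 lines: wcqs yozps bcv mfm yep yonqw hvdn lug boptp cxb kvshy ahqlm
Final line count: 12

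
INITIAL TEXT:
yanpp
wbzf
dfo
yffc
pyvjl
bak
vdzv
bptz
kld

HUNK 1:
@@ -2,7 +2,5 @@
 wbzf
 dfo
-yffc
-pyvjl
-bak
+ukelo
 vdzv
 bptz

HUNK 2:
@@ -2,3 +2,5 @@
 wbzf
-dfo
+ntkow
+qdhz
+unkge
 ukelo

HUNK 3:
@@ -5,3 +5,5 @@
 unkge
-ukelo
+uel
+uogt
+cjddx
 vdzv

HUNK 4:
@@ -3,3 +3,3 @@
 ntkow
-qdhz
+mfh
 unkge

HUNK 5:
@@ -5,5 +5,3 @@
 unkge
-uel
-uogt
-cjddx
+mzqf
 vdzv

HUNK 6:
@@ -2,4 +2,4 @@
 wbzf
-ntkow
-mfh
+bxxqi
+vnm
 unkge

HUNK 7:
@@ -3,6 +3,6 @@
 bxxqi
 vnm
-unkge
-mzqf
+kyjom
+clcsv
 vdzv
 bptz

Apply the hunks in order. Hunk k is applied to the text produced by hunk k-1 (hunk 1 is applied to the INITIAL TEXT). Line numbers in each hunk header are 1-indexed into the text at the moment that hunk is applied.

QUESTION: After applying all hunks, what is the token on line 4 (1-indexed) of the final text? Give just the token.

Answer: vnm

Derivation:
Hunk 1: at line 2 remove [yffc,pyvjl,bak] add [ukelo] -> 7 lines: yanpp wbzf dfo ukelo vdzv bptz kld
Hunk 2: at line 2 remove [dfo] add [ntkow,qdhz,unkge] -> 9 lines: yanpp wbzf ntkow qdhz unkge ukelo vdzv bptz kld
Hunk 3: at line 5 remove [ukelo] add [uel,uogt,cjddx] -> 11 lines: yanpp wbzf ntkow qdhz unkge uel uogt cjddx vdzv bptz kld
Hunk 4: at line 3 remove [qdhz] add [mfh] -> 11 lines: yanpp wbzf ntkow mfh unkge uel uogt cjddx vdzv bptz kld
Hunk 5: at line 5 remove [uel,uogt,cjddx] add [mzqf] -> 9 lines: yanpp wbzf ntkow mfh unkge mzqf vdzv bptz kld
Hunk 6: at line 2 remove [ntkow,mfh] add [bxxqi,vnm] -> 9 lines: yanpp wbzf bxxqi vnm unkge mzqf vdzv bptz kld
Hunk 7: at line 3 remove [unkge,mzqf] add [kyjom,clcsv] -> 9 lines: yanpp wbzf bxxqi vnm kyjom clcsv vdzv bptz kld
Final line 4: vnm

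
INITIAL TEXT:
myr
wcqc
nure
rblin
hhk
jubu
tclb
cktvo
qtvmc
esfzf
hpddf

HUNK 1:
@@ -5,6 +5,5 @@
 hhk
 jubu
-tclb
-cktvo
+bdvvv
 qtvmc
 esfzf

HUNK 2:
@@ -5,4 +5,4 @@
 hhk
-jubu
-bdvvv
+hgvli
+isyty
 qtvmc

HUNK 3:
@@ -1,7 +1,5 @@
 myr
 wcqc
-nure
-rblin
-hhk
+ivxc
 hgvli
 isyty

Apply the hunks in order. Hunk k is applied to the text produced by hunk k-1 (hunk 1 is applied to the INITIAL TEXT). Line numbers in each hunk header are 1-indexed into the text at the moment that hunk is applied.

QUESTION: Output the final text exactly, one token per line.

Hunk 1: at line 5 remove [tclb,cktvo] add [bdvvv] -> 10 lines: myr wcqc nure rblin hhk jubu bdvvv qtvmc esfzf hpddf
Hunk 2: at line 5 remove [jubu,bdvvv] add [hgvli,isyty] -> 10 lines: myr wcqc nure rblin hhk hgvli isyty qtvmc esfzf hpddf
Hunk 3: at line 1 remove [nure,rblin,hhk] add [ivxc] -> 8 lines: myr wcqc ivxc hgvli isyty qtvmc esfzf hpddf

Answer: myr
wcqc
ivxc
hgvli
isyty
qtvmc
esfzf
hpddf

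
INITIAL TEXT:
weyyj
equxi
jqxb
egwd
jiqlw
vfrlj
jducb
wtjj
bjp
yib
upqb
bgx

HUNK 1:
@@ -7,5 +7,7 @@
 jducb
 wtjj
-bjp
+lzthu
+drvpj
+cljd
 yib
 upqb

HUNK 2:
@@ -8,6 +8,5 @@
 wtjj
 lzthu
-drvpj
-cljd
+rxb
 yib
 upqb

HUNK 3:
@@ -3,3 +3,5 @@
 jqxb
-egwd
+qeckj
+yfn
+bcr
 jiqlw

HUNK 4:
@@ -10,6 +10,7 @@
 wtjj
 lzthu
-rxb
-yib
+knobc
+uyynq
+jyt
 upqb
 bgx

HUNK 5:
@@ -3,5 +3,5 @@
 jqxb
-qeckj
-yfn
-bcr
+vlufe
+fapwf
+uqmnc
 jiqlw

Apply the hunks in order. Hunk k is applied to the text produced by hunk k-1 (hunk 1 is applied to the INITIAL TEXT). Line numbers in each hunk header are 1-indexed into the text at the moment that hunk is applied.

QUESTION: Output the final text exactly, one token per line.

Hunk 1: at line 7 remove [bjp] add [lzthu,drvpj,cljd] -> 14 lines: weyyj equxi jqxb egwd jiqlw vfrlj jducb wtjj lzthu drvpj cljd yib upqb bgx
Hunk 2: at line 8 remove [drvpj,cljd] add [rxb] -> 13 lines: weyyj equxi jqxb egwd jiqlw vfrlj jducb wtjj lzthu rxb yib upqb bgx
Hunk 3: at line 3 remove [egwd] add [qeckj,yfn,bcr] -> 15 lines: weyyj equxi jqxb qeckj yfn bcr jiqlw vfrlj jducb wtjj lzthu rxb yib upqb bgx
Hunk 4: at line 10 remove [rxb,yib] add [knobc,uyynq,jyt] -> 16 lines: weyyj equxi jqxb qeckj yfn bcr jiqlw vfrlj jducb wtjj lzthu knobc uyynq jyt upqb bgx
Hunk 5: at line 3 remove [qeckj,yfn,bcr] add [vlufe,fapwf,uqmnc] -> 16 lines: weyyj equxi jqxb vlufe fapwf uqmnc jiqlw vfrlj jducb wtjj lzthu knobc uyynq jyt upqb bgx

Answer: weyyj
equxi
jqxb
vlufe
fapwf
uqmnc
jiqlw
vfrlj
jducb
wtjj
lzthu
knobc
uyynq
jyt
upqb
bgx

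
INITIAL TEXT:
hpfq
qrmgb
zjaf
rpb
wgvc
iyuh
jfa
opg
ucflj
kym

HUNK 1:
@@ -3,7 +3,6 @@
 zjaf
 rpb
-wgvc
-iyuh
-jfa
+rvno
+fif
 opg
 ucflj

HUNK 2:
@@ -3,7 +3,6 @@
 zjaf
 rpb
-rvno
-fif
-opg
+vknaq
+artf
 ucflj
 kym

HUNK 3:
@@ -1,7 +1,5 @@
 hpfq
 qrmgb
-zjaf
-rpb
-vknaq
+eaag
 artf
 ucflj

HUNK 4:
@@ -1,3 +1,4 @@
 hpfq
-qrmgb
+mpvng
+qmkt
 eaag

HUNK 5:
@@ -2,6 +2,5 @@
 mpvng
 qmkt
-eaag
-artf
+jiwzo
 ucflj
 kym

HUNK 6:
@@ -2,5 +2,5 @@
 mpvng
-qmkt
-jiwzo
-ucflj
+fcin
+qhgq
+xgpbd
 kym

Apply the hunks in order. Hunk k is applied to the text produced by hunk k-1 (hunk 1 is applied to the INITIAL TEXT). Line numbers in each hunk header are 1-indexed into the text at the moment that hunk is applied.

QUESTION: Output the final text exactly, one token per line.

Hunk 1: at line 3 remove [wgvc,iyuh,jfa] add [rvno,fif] -> 9 lines: hpfq qrmgb zjaf rpb rvno fif opg ucflj kym
Hunk 2: at line 3 remove [rvno,fif,opg] add [vknaq,artf] -> 8 lines: hpfq qrmgb zjaf rpb vknaq artf ucflj kym
Hunk 3: at line 1 remove [zjaf,rpb,vknaq] add [eaag] -> 6 lines: hpfq qrmgb eaag artf ucflj kym
Hunk 4: at line 1 remove [qrmgb] add [mpvng,qmkt] -> 7 lines: hpfq mpvng qmkt eaag artf ucflj kym
Hunk 5: at line 2 remove [eaag,artf] add [jiwzo] -> 6 lines: hpfq mpvng qmkt jiwzo ucflj kym
Hunk 6: at line 2 remove [qmkt,jiwzo,ucflj] add [fcin,qhgq,xgpbd] -> 6 lines: hpfq mpvng fcin qhgq xgpbd kym

Answer: hpfq
mpvng
fcin
qhgq
xgpbd
kym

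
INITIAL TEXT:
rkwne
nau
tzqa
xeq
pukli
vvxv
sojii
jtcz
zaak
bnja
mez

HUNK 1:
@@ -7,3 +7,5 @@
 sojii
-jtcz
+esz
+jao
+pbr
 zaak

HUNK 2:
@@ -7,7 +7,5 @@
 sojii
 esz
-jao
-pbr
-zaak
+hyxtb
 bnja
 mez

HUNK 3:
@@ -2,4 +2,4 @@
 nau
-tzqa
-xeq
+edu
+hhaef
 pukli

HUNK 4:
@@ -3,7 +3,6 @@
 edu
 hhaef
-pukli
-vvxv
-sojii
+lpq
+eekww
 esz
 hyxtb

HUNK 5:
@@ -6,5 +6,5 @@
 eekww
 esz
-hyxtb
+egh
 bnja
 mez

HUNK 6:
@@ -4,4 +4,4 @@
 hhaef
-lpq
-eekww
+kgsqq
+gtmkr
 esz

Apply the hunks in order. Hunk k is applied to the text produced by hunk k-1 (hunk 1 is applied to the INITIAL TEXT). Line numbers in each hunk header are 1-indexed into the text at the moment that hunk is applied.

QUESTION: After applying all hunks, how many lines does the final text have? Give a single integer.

Answer: 10

Derivation:
Hunk 1: at line 7 remove [jtcz] add [esz,jao,pbr] -> 13 lines: rkwne nau tzqa xeq pukli vvxv sojii esz jao pbr zaak bnja mez
Hunk 2: at line 7 remove [jao,pbr,zaak] add [hyxtb] -> 11 lines: rkwne nau tzqa xeq pukli vvxv sojii esz hyxtb bnja mez
Hunk 3: at line 2 remove [tzqa,xeq] add [edu,hhaef] -> 11 lines: rkwne nau edu hhaef pukli vvxv sojii esz hyxtb bnja mez
Hunk 4: at line 3 remove [pukli,vvxv,sojii] add [lpq,eekww] -> 10 lines: rkwne nau edu hhaef lpq eekww esz hyxtb bnja mez
Hunk 5: at line 6 remove [hyxtb] add [egh] -> 10 lines: rkwne nau edu hhaef lpq eekww esz egh bnja mez
Hunk 6: at line 4 remove [lpq,eekww] add [kgsqq,gtmkr] -> 10 lines: rkwne nau edu hhaef kgsqq gtmkr esz egh bnja mez
Final line count: 10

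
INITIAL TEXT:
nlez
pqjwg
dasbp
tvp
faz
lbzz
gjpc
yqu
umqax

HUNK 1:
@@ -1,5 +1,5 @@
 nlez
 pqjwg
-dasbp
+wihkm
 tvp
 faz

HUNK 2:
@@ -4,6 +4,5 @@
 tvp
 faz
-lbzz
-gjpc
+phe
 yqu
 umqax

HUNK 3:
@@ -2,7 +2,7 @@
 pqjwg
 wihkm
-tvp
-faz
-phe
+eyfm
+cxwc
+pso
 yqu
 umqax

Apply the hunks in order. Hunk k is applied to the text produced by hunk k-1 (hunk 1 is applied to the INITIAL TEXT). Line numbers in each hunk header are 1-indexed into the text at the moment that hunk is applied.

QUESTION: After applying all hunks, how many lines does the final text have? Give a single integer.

Hunk 1: at line 1 remove [dasbp] add [wihkm] -> 9 lines: nlez pqjwg wihkm tvp faz lbzz gjpc yqu umqax
Hunk 2: at line 4 remove [lbzz,gjpc] add [phe] -> 8 lines: nlez pqjwg wihkm tvp faz phe yqu umqax
Hunk 3: at line 2 remove [tvp,faz,phe] add [eyfm,cxwc,pso] -> 8 lines: nlez pqjwg wihkm eyfm cxwc pso yqu umqax
Final line count: 8

Answer: 8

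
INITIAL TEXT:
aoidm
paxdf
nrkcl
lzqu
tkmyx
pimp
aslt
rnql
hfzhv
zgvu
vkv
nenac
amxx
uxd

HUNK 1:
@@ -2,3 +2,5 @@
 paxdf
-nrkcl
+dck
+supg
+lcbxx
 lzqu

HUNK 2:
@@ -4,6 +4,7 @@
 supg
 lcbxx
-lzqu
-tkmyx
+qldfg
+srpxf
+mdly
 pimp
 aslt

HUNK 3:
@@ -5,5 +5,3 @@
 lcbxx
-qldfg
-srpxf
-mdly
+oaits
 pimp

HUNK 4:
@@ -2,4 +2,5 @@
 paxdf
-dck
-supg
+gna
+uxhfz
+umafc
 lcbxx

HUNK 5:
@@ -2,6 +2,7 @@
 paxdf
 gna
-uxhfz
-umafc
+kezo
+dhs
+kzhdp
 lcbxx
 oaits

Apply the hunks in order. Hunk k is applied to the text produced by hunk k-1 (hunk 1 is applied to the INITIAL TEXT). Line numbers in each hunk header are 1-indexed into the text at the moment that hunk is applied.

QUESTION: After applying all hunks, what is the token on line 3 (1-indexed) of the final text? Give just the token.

Hunk 1: at line 2 remove [nrkcl] add [dck,supg,lcbxx] -> 16 lines: aoidm paxdf dck supg lcbxx lzqu tkmyx pimp aslt rnql hfzhv zgvu vkv nenac amxx uxd
Hunk 2: at line 4 remove [lzqu,tkmyx] add [qldfg,srpxf,mdly] -> 17 lines: aoidm paxdf dck supg lcbxx qldfg srpxf mdly pimp aslt rnql hfzhv zgvu vkv nenac amxx uxd
Hunk 3: at line 5 remove [qldfg,srpxf,mdly] add [oaits] -> 15 lines: aoidm paxdf dck supg lcbxx oaits pimp aslt rnql hfzhv zgvu vkv nenac amxx uxd
Hunk 4: at line 2 remove [dck,supg] add [gna,uxhfz,umafc] -> 16 lines: aoidm paxdf gna uxhfz umafc lcbxx oaits pimp aslt rnql hfzhv zgvu vkv nenac amxx uxd
Hunk 5: at line 2 remove [uxhfz,umafc] add [kezo,dhs,kzhdp] -> 17 lines: aoidm paxdf gna kezo dhs kzhdp lcbxx oaits pimp aslt rnql hfzhv zgvu vkv nenac amxx uxd
Final line 3: gna

Answer: gna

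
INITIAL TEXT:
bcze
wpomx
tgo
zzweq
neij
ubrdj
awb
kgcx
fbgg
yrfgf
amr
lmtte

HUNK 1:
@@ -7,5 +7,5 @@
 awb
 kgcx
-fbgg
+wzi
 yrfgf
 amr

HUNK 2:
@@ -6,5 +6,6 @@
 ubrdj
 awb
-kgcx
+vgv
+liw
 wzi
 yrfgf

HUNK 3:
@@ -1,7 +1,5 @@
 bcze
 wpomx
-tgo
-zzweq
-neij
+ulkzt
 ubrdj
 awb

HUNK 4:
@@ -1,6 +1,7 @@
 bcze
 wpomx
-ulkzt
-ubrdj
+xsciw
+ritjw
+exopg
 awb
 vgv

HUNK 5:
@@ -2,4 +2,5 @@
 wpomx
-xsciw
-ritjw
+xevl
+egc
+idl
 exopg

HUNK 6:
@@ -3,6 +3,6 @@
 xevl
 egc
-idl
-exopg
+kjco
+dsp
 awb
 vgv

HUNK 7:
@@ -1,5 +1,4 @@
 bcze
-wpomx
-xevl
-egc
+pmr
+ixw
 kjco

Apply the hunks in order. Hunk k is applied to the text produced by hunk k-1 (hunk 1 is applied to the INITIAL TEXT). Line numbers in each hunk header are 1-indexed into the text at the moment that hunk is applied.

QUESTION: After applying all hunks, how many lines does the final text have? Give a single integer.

Answer: 12

Derivation:
Hunk 1: at line 7 remove [fbgg] add [wzi] -> 12 lines: bcze wpomx tgo zzweq neij ubrdj awb kgcx wzi yrfgf amr lmtte
Hunk 2: at line 6 remove [kgcx] add [vgv,liw] -> 13 lines: bcze wpomx tgo zzweq neij ubrdj awb vgv liw wzi yrfgf amr lmtte
Hunk 3: at line 1 remove [tgo,zzweq,neij] add [ulkzt] -> 11 lines: bcze wpomx ulkzt ubrdj awb vgv liw wzi yrfgf amr lmtte
Hunk 4: at line 1 remove [ulkzt,ubrdj] add [xsciw,ritjw,exopg] -> 12 lines: bcze wpomx xsciw ritjw exopg awb vgv liw wzi yrfgf amr lmtte
Hunk 5: at line 2 remove [xsciw,ritjw] add [xevl,egc,idl] -> 13 lines: bcze wpomx xevl egc idl exopg awb vgv liw wzi yrfgf amr lmtte
Hunk 6: at line 3 remove [idl,exopg] add [kjco,dsp] -> 13 lines: bcze wpomx xevl egc kjco dsp awb vgv liw wzi yrfgf amr lmtte
Hunk 7: at line 1 remove [wpomx,xevl,egc] add [pmr,ixw] -> 12 lines: bcze pmr ixw kjco dsp awb vgv liw wzi yrfgf amr lmtte
Final line count: 12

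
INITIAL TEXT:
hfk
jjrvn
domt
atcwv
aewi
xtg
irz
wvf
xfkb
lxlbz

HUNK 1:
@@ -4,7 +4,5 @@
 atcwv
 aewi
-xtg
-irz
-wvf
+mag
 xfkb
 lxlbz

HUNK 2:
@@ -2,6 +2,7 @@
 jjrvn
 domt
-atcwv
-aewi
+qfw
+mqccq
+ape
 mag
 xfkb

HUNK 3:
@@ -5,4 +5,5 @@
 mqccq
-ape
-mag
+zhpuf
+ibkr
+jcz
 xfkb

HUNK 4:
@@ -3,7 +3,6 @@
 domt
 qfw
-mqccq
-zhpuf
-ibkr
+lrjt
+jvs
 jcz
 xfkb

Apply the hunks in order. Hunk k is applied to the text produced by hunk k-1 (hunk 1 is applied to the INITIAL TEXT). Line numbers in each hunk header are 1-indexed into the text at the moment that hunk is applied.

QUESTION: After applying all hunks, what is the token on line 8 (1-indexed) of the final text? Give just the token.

Hunk 1: at line 4 remove [xtg,irz,wvf] add [mag] -> 8 lines: hfk jjrvn domt atcwv aewi mag xfkb lxlbz
Hunk 2: at line 2 remove [atcwv,aewi] add [qfw,mqccq,ape] -> 9 lines: hfk jjrvn domt qfw mqccq ape mag xfkb lxlbz
Hunk 3: at line 5 remove [ape,mag] add [zhpuf,ibkr,jcz] -> 10 lines: hfk jjrvn domt qfw mqccq zhpuf ibkr jcz xfkb lxlbz
Hunk 4: at line 3 remove [mqccq,zhpuf,ibkr] add [lrjt,jvs] -> 9 lines: hfk jjrvn domt qfw lrjt jvs jcz xfkb lxlbz
Final line 8: xfkb

Answer: xfkb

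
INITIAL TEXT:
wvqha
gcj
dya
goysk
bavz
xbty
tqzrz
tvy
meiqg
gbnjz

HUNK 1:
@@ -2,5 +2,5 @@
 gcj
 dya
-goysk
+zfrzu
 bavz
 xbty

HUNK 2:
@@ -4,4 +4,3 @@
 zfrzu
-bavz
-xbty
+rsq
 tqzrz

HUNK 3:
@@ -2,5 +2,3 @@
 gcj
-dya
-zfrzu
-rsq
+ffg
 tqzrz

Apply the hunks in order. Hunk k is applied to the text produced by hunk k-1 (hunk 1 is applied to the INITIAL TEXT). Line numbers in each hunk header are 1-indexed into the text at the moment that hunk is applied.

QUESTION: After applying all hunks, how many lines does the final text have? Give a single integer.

Answer: 7

Derivation:
Hunk 1: at line 2 remove [goysk] add [zfrzu] -> 10 lines: wvqha gcj dya zfrzu bavz xbty tqzrz tvy meiqg gbnjz
Hunk 2: at line 4 remove [bavz,xbty] add [rsq] -> 9 lines: wvqha gcj dya zfrzu rsq tqzrz tvy meiqg gbnjz
Hunk 3: at line 2 remove [dya,zfrzu,rsq] add [ffg] -> 7 lines: wvqha gcj ffg tqzrz tvy meiqg gbnjz
Final line count: 7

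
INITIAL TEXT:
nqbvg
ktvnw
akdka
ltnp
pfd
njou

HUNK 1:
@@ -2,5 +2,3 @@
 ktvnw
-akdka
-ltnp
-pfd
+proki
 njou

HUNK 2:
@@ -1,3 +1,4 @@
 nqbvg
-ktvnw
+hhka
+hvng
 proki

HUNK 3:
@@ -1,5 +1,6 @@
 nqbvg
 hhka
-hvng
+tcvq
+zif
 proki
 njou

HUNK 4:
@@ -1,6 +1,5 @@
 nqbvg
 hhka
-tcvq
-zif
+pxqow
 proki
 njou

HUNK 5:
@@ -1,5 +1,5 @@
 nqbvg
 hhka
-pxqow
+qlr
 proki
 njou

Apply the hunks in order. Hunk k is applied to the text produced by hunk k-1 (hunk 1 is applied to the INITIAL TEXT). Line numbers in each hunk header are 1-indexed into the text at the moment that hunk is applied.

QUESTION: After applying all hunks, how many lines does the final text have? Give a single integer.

Hunk 1: at line 2 remove [akdka,ltnp,pfd] add [proki] -> 4 lines: nqbvg ktvnw proki njou
Hunk 2: at line 1 remove [ktvnw] add [hhka,hvng] -> 5 lines: nqbvg hhka hvng proki njou
Hunk 3: at line 1 remove [hvng] add [tcvq,zif] -> 6 lines: nqbvg hhka tcvq zif proki njou
Hunk 4: at line 1 remove [tcvq,zif] add [pxqow] -> 5 lines: nqbvg hhka pxqow proki njou
Hunk 5: at line 1 remove [pxqow] add [qlr] -> 5 lines: nqbvg hhka qlr proki njou
Final line count: 5

Answer: 5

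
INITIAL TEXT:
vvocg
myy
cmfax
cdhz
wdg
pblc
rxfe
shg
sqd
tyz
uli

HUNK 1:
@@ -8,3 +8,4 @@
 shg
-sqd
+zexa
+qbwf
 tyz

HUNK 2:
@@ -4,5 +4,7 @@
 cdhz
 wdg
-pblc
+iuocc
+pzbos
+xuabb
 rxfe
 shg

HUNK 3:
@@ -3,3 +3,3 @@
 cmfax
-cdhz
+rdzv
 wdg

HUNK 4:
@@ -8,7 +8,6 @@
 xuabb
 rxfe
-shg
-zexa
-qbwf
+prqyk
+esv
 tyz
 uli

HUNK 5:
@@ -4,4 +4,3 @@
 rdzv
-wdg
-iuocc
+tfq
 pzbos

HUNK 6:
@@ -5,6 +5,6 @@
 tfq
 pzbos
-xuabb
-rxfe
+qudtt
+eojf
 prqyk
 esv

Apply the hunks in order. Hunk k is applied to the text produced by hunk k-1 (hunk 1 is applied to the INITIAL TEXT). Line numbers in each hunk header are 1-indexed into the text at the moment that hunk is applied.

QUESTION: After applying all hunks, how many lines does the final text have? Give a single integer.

Answer: 12

Derivation:
Hunk 1: at line 8 remove [sqd] add [zexa,qbwf] -> 12 lines: vvocg myy cmfax cdhz wdg pblc rxfe shg zexa qbwf tyz uli
Hunk 2: at line 4 remove [pblc] add [iuocc,pzbos,xuabb] -> 14 lines: vvocg myy cmfax cdhz wdg iuocc pzbos xuabb rxfe shg zexa qbwf tyz uli
Hunk 3: at line 3 remove [cdhz] add [rdzv] -> 14 lines: vvocg myy cmfax rdzv wdg iuocc pzbos xuabb rxfe shg zexa qbwf tyz uli
Hunk 4: at line 8 remove [shg,zexa,qbwf] add [prqyk,esv] -> 13 lines: vvocg myy cmfax rdzv wdg iuocc pzbos xuabb rxfe prqyk esv tyz uli
Hunk 5: at line 4 remove [wdg,iuocc] add [tfq] -> 12 lines: vvocg myy cmfax rdzv tfq pzbos xuabb rxfe prqyk esv tyz uli
Hunk 6: at line 5 remove [xuabb,rxfe] add [qudtt,eojf] -> 12 lines: vvocg myy cmfax rdzv tfq pzbos qudtt eojf prqyk esv tyz uli
Final line count: 12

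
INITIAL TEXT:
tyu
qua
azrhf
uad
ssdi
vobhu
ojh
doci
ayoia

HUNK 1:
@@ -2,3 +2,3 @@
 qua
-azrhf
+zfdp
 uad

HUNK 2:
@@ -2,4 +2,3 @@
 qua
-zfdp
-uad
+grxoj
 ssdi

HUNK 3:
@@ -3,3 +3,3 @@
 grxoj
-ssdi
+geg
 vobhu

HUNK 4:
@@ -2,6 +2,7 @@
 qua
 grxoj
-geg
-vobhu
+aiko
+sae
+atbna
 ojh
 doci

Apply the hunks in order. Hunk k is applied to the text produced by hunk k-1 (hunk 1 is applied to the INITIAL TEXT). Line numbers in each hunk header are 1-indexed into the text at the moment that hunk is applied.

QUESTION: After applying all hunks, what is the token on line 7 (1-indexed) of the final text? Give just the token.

Hunk 1: at line 2 remove [azrhf] add [zfdp] -> 9 lines: tyu qua zfdp uad ssdi vobhu ojh doci ayoia
Hunk 2: at line 2 remove [zfdp,uad] add [grxoj] -> 8 lines: tyu qua grxoj ssdi vobhu ojh doci ayoia
Hunk 3: at line 3 remove [ssdi] add [geg] -> 8 lines: tyu qua grxoj geg vobhu ojh doci ayoia
Hunk 4: at line 2 remove [geg,vobhu] add [aiko,sae,atbna] -> 9 lines: tyu qua grxoj aiko sae atbna ojh doci ayoia
Final line 7: ojh

Answer: ojh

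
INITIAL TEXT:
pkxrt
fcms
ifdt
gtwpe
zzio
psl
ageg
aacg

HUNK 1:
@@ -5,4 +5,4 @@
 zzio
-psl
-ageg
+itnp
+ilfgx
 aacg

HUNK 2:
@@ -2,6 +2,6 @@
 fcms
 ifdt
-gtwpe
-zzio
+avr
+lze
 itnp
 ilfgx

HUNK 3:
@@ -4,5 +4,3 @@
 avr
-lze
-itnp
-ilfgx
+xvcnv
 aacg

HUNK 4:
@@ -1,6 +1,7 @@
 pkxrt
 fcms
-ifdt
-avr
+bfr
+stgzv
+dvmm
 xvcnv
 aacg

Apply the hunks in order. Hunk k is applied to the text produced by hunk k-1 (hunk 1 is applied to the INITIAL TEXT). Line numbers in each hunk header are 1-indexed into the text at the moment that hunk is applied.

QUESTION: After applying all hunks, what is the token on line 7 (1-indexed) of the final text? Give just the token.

Answer: aacg

Derivation:
Hunk 1: at line 5 remove [psl,ageg] add [itnp,ilfgx] -> 8 lines: pkxrt fcms ifdt gtwpe zzio itnp ilfgx aacg
Hunk 2: at line 2 remove [gtwpe,zzio] add [avr,lze] -> 8 lines: pkxrt fcms ifdt avr lze itnp ilfgx aacg
Hunk 3: at line 4 remove [lze,itnp,ilfgx] add [xvcnv] -> 6 lines: pkxrt fcms ifdt avr xvcnv aacg
Hunk 4: at line 1 remove [ifdt,avr] add [bfr,stgzv,dvmm] -> 7 lines: pkxrt fcms bfr stgzv dvmm xvcnv aacg
Final line 7: aacg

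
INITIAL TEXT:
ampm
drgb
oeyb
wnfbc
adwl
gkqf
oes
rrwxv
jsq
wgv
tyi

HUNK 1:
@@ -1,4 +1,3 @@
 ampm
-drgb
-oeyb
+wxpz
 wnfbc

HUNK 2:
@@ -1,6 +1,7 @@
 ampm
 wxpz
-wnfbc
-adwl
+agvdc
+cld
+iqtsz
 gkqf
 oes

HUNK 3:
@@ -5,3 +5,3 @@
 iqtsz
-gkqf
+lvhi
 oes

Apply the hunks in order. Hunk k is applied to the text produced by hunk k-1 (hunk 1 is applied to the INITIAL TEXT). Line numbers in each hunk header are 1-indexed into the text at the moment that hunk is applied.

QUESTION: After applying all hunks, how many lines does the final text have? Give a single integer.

Answer: 11

Derivation:
Hunk 1: at line 1 remove [drgb,oeyb] add [wxpz] -> 10 lines: ampm wxpz wnfbc adwl gkqf oes rrwxv jsq wgv tyi
Hunk 2: at line 1 remove [wnfbc,adwl] add [agvdc,cld,iqtsz] -> 11 lines: ampm wxpz agvdc cld iqtsz gkqf oes rrwxv jsq wgv tyi
Hunk 3: at line 5 remove [gkqf] add [lvhi] -> 11 lines: ampm wxpz agvdc cld iqtsz lvhi oes rrwxv jsq wgv tyi
Final line count: 11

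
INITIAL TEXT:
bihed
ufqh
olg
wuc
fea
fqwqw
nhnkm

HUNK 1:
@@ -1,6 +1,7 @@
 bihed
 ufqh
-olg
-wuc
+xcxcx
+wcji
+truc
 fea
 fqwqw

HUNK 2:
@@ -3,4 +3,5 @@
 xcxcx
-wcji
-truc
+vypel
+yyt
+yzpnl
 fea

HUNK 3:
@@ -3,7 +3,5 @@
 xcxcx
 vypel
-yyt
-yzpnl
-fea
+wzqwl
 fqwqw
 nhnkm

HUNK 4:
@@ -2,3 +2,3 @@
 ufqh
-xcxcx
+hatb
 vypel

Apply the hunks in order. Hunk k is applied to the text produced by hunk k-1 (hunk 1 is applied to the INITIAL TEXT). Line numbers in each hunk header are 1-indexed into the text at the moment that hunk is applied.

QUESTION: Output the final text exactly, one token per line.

Hunk 1: at line 1 remove [olg,wuc] add [xcxcx,wcji,truc] -> 8 lines: bihed ufqh xcxcx wcji truc fea fqwqw nhnkm
Hunk 2: at line 3 remove [wcji,truc] add [vypel,yyt,yzpnl] -> 9 lines: bihed ufqh xcxcx vypel yyt yzpnl fea fqwqw nhnkm
Hunk 3: at line 3 remove [yyt,yzpnl,fea] add [wzqwl] -> 7 lines: bihed ufqh xcxcx vypel wzqwl fqwqw nhnkm
Hunk 4: at line 2 remove [xcxcx] add [hatb] -> 7 lines: bihed ufqh hatb vypel wzqwl fqwqw nhnkm

Answer: bihed
ufqh
hatb
vypel
wzqwl
fqwqw
nhnkm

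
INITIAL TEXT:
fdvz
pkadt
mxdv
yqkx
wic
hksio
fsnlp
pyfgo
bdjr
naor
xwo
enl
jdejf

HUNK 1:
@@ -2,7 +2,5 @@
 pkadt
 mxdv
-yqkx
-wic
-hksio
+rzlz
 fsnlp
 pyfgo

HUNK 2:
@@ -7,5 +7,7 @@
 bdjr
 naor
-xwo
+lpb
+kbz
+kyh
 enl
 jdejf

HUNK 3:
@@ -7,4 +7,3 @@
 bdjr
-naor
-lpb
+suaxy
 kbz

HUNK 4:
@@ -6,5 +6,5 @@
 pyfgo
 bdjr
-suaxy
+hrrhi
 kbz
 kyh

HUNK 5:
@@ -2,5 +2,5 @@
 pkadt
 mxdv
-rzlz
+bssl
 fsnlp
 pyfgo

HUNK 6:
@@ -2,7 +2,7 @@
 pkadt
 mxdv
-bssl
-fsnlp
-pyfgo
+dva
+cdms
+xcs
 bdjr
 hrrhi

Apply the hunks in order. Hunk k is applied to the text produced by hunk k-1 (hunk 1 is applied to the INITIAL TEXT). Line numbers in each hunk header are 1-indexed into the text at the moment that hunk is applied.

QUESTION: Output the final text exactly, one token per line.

Answer: fdvz
pkadt
mxdv
dva
cdms
xcs
bdjr
hrrhi
kbz
kyh
enl
jdejf

Derivation:
Hunk 1: at line 2 remove [yqkx,wic,hksio] add [rzlz] -> 11 lines: fdvz pkadt mxdv rzlz fsnlp pyfgo bdjr naor xwo enl jdejf
Hunk 2: at line 7 remove [xwo] add [lpb,kbz,kyh] -> 13 lines: fdvz pkadt mxdv rzlz fsnlp pyfgo bdjr naor lpb kbz kyh enl jdejf
Hunk 3: at line 7 remove [naor,lpb] add [suaxy] -> 12 lines: fdvz pkadt mxdv rzlz fsnlp pyfgo bdjr suaxy kbz kyh enl jdejf
Hunk 4: at line 6 remove [suaxy] add [hrrhi] -> 12 lines: fdvz pkadt mxdv rzlz fsnlp pyfgo bdjr hrrhi kbz kyh enl jdejf
Hunk 5: at line 2 remove [rzlz] add [bssl] -> 12 lines: fdvz pkadt mxdv bssl fsnlp pyfgo bdjr hrrhi kbz kyh enl jdejf
Hunk 6: at line 2 remove [bssl,fsnlp,pyfgo] add [dva,cdms,xcs] -> 12 lines: fdvz pkadt mxdv dva cdms xcs bdjr hrrhi kbz kyh enl jdejf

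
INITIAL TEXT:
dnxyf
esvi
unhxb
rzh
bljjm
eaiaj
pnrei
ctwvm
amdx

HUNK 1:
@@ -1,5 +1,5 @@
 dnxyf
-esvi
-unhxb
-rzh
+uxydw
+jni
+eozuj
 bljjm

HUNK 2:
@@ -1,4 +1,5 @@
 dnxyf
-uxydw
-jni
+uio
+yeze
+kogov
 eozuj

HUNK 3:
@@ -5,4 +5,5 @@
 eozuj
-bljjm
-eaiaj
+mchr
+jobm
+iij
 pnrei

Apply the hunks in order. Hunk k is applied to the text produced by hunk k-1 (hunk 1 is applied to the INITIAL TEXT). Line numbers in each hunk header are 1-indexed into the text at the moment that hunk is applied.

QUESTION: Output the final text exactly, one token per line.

Hunk 1: at line 1 remove [esvi,unhxb,rzh] add [uxydw,jni,eozuj] -> 9 lines: dnxyf uxydw jni eozuj bljjm eaiaj pnrei ctwvm amdx
Hunk 2: at line 1 remove [uxydw,jni] add [uio,yeze,kogov] -> 10 lines: dnxyf uio yeze kogov eozuj bljjm eaiaj pnrei ctwvm amdx
Hunk 3: at line 5 remove [bljjm,eaiaj] add [mchr,jobm,iij] -> 11 lines: dnxyf uio yeze kogov eozuj mchr jobm iij pnrei ctwvm amdx

Answer: dnxyf
uio
yeze
kogov
eozuj
mchr
jobm
iij
pnrei
ctwvm
amdx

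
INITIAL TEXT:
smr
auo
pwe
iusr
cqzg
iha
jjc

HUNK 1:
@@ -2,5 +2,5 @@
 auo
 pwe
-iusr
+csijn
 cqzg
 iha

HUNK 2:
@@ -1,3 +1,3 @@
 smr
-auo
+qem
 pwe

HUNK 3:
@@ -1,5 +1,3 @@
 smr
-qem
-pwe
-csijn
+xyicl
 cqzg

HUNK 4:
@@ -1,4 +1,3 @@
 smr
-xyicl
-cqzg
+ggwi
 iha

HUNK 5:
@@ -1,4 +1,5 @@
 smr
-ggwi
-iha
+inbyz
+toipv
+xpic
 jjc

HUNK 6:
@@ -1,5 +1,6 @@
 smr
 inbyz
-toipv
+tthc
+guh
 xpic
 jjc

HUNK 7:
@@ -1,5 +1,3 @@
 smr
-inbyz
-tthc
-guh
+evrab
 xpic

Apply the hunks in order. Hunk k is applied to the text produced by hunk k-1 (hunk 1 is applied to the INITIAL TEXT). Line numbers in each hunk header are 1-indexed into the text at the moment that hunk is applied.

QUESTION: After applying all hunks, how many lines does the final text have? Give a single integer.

Answer: 4

Derivation:
Hunk 1: at line 2 remove [iusr] add [csijn] -> 7 lines: smr auo pwe csijn cqzg iha jjc
Hunk 2: at line 1 remove [auo] add [qem] -> 7 lines: smr qem pwe csijn cqzg iha jjc
Hunk 3: at line 1 remove [qem,pwe,csijn] add [xyicl] -> 5 lines: smr xyicl cqzg iha jjc
Hunk 4: at line 1 remove [xyicl,cqzg] add [ggwi] -> 4 lines: smr ggwi iha jjc
Hunk 5: at line 1 remove [ggwi,iha] add [inbyz,toipv,xpic] -> 5 lines: smr inbyz toipv xpic jjc
Hunk 6: at line 1 remove [toipv] add [tthc,guh] -> 6 lines: smr inbyz tthc guh xpic jjc
Hunk 7: at line 1 remove [inbyz,tthc,guh] add [evrab] -> 4 lines: smr evrab xpic jjc
Final line count: 4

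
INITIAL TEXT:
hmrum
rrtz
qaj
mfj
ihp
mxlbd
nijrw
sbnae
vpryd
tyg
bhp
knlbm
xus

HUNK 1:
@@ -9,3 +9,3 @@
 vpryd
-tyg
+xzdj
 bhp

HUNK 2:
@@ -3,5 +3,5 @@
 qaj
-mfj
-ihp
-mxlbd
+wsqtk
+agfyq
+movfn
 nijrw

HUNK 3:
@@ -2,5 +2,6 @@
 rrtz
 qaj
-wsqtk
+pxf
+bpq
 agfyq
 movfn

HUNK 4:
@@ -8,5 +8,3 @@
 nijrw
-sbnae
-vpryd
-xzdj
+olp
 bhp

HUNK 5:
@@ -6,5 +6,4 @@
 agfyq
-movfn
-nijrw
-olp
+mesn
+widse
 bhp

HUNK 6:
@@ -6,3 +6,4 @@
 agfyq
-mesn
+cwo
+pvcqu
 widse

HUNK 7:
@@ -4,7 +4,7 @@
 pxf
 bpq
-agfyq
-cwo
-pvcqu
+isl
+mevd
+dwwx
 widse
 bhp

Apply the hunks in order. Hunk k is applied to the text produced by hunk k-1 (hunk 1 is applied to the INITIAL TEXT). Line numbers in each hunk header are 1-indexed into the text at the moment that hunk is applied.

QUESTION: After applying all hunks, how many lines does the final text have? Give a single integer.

Answer: 12

Derivation:
Hunk 1: at line 9 remove [tyg] add [xzdj] -> 13 lines: hmrum rrtz qaj mfj ihp mxlbd nijrw sbnae vpryd xzdj bhp knlbm xus
Hunk 2: at line 3 remove [mfj,ihp,mxlbd] add [wsqtk,agfyq,movfn] -> 13 lines: hmrum rrtz qaj wsqtk agfyq movfn nijrw sbnae vpryd xzdj bhp knlbm xus
Hunk 3: at line 2 remove [wsqtk] add [pxf,bpq] -> 14 lines: hmrum rrtz qaj pxf bpq agfyq movfn nijrw sbnae vpryd xzdj bhp knlbm xus
Hunk 4: at line 8 remove [sbnae,vpryd,xzdj] add [olp] -> 12 lines: hmrum rrtz qaj pxf bpq agfyq movfn nijrw olp bhp knlbm xus
Hunk 5: at line 6 remove [movfn,nijrw,olp] add [mesn,widse] -> 11 lines: hmrum rrtz qaj pxf bpq agfyq mesn widse bhp knlbm xus
Hunk 6: at line 6 remove [mesn] add [cwo,pvcqu] -> 12 lines: hmrum rrtz qaj pxf bpq agfyq cwo pvcqu widse bhp knlbm xus
Hunk 7: at line 4 remove [agfyq,cwo,pvcqu] add [isl,mevd,dwwx] -> 12 lines: hmrum rrtz qaj pxf bpq isl mevd dwwx widse bhp knlbm xus
Final line count: 12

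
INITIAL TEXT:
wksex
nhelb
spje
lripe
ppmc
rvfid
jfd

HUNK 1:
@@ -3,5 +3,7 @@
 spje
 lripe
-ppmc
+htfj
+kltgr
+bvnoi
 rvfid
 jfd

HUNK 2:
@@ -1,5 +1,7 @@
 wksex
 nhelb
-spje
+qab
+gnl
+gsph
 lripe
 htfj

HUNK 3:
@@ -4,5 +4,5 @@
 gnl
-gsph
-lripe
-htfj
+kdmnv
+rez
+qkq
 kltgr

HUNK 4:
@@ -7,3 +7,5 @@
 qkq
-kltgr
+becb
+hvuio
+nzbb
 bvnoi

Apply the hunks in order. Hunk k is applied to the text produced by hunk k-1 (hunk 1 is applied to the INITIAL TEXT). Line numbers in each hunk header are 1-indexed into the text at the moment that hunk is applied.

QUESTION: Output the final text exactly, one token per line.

Hunk 1: at line 3 remove [ppmc] add [htfj,kltgr,bvnoi] -> 9 lines: wksex nhelb spje lripe htfj kltgr bvnoi rvfid jfd
Hunk 2: at line 1 remove [spje] add [qab,gnl,gsph] -> 11 lines: wksex nhelb qab gnl gsph lripe htfj kltgr bvnoi rvfid jfd
Hunk 3: at line 4 remove [gsph,lripe,htfj] add [kdmnv,rez,qkq] -> 11 lines: wksex nhelb qab gnl kdmnv rez qkq kltgr bvnoi rvfid jfd
Hunk 4: at line 7 remove [kltgr] add [becb,hvuio,nzbb] -> 13 lines: wksex nhelb qab gnl kdmnv rez qkq becb hvuio nzbb bvnoi rvfid jfd

Answer: wksex
nhelb
qab
gnl
kdmnv
rez
qkq
becb
hvuio
nzbb
bvnoi
rvfid
jfd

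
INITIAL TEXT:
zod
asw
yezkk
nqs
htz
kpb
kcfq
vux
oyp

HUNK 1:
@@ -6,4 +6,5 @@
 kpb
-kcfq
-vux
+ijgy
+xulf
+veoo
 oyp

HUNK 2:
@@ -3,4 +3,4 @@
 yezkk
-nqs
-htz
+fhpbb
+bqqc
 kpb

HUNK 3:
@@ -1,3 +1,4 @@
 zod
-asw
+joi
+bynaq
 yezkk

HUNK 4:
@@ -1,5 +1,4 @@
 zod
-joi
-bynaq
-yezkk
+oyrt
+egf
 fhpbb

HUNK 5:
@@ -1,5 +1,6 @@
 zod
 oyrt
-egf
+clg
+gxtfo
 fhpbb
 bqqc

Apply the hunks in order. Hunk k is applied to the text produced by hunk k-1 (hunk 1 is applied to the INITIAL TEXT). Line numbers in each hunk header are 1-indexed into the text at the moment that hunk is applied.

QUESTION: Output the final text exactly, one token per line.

Answer: zod
oyrt
clg
gxtfo
fhpbb
bqqc
kpb
ijgy
xulf
veoo
oyp

Derivation:
Hunk 1: at line 6 remove [kcfq,vux] add [ijgy,xulf,veoo] -> 10 lines: zod asw yezkk nqs htz kpb ijgy xulf veoo oyp
Hunk 2: at line 3 remove [nqs,htz] add [fhpbb,bqqc] -> 10 lines: zod asw yezkk fhpbb bqqc kpb ijgy xulf veoo oyp
Hunk 3: at line 1 remove [asw] add [joi,bynaq] -> 11 lines: zod joi bynaq yezkk fhpbb bqqc kpb ijgy xulf veoo oyp
Hunk 4: at line 1 remove [joi,bynaq,yezkk] add [oyrt,egf] -> 10 lines: zod oyrt egf fhpbb bqqc kpb ijgy xulf veoo oyp
Hunk 5: at line 1 remove [egf] add [clg,gxtfo] -> 11 lines: zod oyrt clg gxtfo fhpbb bqqc kpb ijgy xulf veoo oyp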